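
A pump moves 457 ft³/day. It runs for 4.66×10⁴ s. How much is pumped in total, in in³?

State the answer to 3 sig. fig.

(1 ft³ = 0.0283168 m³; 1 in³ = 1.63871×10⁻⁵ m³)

4.26×10⁵ in³

457 ft³/day → 1.49778×10⁻⁴ m³/s
V = Q × t = 1.49778×10⁻⁴ × 46600 = 6.97965 m³
In in³: 6.97965 / 1.63871×10⁻⁵ = 425923 in³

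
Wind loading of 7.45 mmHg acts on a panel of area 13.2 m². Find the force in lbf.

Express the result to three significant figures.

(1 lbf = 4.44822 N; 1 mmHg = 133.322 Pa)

7.45 mmHg × 133.322 = 993.249 Pa
F = P × A = 993.249 Pa × 13.2 m² = 13110.9 N
13110.9 N ÷ (4.44822 N/lbf) = 2947.45 lbf

2950 lbf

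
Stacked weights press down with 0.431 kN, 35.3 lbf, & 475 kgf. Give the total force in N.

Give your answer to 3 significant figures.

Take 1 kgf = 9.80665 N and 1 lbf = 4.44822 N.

0.431 kN × 1000 = 431 N
35.3 lbf × 4.44822 = 157.022 N
475 kgf × 9.80665 = 4658.16 N
Combined: 431 + 157.022 + 4658.16 = 5246.18 N

5250 N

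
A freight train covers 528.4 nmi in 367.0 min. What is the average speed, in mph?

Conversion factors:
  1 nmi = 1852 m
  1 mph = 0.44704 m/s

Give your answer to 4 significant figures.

528.4 nmi × 1852 = 978597 m
367.0 min × 60 = 22020 s
v = d / t = 978597 m / 22020 s = 44.4413 m/s
44.4413 m/s ÷ (0.44704 m/s/mph) = 99.4124 mph

99.41 mph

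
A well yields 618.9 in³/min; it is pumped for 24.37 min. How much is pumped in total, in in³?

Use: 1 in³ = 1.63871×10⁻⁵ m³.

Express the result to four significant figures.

618.9 in³/min → 1.69033×10⁻⁴ m³/s
24.37 min → 1462.2 s
V = Q × t = 1.69033×10⁻⁴ × 1462.2 = 0.24716 m³
In in³: 0.24716 / 1.63871×10⁻⁵ = 15082.6 in³

1.508×10⁴ in³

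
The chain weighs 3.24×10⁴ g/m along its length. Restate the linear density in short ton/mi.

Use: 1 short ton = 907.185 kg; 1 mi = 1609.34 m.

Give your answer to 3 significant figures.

57.5 short ton/mi

3.24×10⁴ g/m × 0.001 kg/g = 32.4 kg/m
32.4 kg/m ÷ 907.185 kg/short ton × 1609.34 m/mi = 57.4774 short ton/mi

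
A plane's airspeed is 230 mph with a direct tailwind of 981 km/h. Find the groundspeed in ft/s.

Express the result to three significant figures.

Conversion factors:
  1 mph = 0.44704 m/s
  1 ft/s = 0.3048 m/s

230 mph × 0.44704 = 102.819 m/s
981 km/h × (1/3.6) = 272.5 m/s
Sum: 102.819 + 272.5 = 375.319 m/s
In ft/s: 375.319 / 0.3048 = 1231.36 ft/s

1230 ft/s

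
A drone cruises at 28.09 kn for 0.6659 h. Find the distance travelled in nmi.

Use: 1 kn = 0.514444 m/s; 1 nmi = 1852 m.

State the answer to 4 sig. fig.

18.71 nmi

28.09 kn × 0.514444 → 14.4507 m/s
0.6659 h × 3600 → 2397.24 s
d = v × t = 14.4507 m/s × 2397.24 s = 34641.8 m
34641.8 m ÷ (1852 m/nmi) = 18.7051 nmi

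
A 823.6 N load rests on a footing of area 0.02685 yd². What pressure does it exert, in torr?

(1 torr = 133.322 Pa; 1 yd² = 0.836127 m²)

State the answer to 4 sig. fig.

0.02685 yd² × 0.836127 = 0.02245 m²
P = F / A = 823.6 N / 0.02245 m² = 36686 Pa
36686 Pa ÷ (133.322 Pa/torr) = 275.168 torr

275.2 torr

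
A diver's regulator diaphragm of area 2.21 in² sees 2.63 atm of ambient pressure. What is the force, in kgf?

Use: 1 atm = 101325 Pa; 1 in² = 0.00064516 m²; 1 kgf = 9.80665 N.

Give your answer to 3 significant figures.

2.63 atm × 101325 → 266485 Pa
2.21 in² × 0.00064516 → 0.0014258 m²
F = P × A = 266485 Pa × 0.0014258 m² = 379.954 N
379.954 N ÷ (9.80665 N/kgf) = 38.7445 kgf

38.7 kgf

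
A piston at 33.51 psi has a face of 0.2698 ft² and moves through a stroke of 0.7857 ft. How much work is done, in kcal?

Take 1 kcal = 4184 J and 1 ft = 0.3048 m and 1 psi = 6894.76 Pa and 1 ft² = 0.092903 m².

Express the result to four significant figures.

0.3315 kcal

33.51 psi → 231043 Pa
0.2698 ft² → 0.0250652 m²
F = P × A = 231043 × 0.0250652 = 5791.14 N
0.7857 ft → 0.239481 m
W = F × d = 5791.14 × 0.239481 = 1386.87 J
In kcal: 1386.87 / 4184 = 0.33147 kcal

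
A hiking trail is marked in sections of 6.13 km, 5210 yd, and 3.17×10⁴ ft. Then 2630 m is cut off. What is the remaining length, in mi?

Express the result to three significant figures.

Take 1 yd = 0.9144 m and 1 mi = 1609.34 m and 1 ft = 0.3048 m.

11.1 mi

6.13 km × 1000 = 6130 m
5210 yd × 0.9144 = 4764.02 m
3.17×10⁴ ft × 0.3048 = 9662.16 m
2630 m (already m)
Sum: 6130 + 4764.02 + 9662.16 − 2630 = 17926.2 m
In mi: 17926.2 / 1609.34 = 11.1389 mi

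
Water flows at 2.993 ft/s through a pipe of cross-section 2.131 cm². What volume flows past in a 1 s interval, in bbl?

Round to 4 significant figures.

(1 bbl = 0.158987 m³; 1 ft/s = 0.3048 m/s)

0.001223 bbl

2.993 ft/s × 0.3048 → 0.912266 m/s
2.131 cm² × 0.0001 → 2.131×10⁻⁴ m²
V = v × A × t = 0.912266 m/s × 2.131×10⁻⁴ m² × 1 s = 1.94404×10⁻⁴ m³
1.94404×10⁻⁴ m³ ÷ (0.158987 m³/bbl) = 0.00122277 bbl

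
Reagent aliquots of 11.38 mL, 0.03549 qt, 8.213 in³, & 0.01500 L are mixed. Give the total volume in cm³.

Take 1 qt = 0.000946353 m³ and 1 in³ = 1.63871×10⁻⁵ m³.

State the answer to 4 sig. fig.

194.6 cm³

11.38 mL × 10⁻⁶ = 1.138×10⁻⁵ m³
0.03549 qt × 0.000946353 = 3.35861×10⁻⁵ m³
8.213 in³ × 1.63871×10⁻⁵ = 1.34587×10⁻⁴ m³
0.01500 L × 0.001 = 1.5×10⁻⁵ m³
Sum: 1.138×10⁻⁵ + 3.35861×10⁻⁵ + 1.34587×10⁻⁴ + 1.5×10⁻⁵ = 1.94553×10⁻⁴ m³
In cm³: 1.94553×10⁻⁴ / 10⁻⁶ = 194.553 cm³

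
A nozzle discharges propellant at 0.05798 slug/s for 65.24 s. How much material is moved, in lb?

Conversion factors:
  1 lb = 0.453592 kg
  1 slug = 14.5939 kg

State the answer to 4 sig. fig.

0.05798 slug/s → 0.846154 kg/s
m = ṁ × t = 0.846154 × 65.24 = 55.2031 kg
In lb: 55.2031 / 0.453592 = 121.702 lb

121.7 lb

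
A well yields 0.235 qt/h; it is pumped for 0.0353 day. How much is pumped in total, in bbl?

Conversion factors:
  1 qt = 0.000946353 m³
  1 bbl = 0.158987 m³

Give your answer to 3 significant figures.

0.235 qt/h → 6.17758×10⁻⁸ m³/s
0.0353 day → 3049.92 s
V = Q × t = 6.17758×10⁻⁸ × 3049.92 = 1.88411×10⁻⁴ m³
In bbl: 1.88411×10⁻⁴ / 0.158987 = 0.00118507 bbl

0.00119 bbl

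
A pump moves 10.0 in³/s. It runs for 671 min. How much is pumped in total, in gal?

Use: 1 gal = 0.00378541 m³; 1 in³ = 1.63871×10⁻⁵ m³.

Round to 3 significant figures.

10.0 in³/s → 1.63871×10⁻⁴ m³/s
671 min → 40260 s
V = Q × t = 1.63871×10⁻⁴ × 40260 = 6.59745 m³
In gal: 6.59745 / 0.00378541 = 1742.86 gal

1740 gal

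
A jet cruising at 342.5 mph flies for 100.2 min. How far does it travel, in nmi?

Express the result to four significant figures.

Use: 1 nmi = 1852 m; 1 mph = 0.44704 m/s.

497.0 nmi

342.5 mph × 0.44704 → 153.111 m/s
100.2 min × 60 → 6012 s
d = v × t = 153.111 m/s × 6012 s = 920503 m
920503 m ÷ (1852 m/nmi) = 497.032 nmi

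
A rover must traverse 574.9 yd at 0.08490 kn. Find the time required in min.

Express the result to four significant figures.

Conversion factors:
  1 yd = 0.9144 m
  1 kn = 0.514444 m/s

574.9 yd × 0.9144 = 525.689 m
0.08490 kn × 0.514444 = 0.0436763 m/s
t = d / v = 525.689 m / 0.0436763 m/s = 12036 s
12036 s ÷ (60 s/min) = 200.6 min

200.6 min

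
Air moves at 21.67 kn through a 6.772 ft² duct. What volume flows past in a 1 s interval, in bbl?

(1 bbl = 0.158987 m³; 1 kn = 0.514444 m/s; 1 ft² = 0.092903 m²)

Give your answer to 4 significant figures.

44.11 bbl

21.67 kn × 0.514444 = 11.148 m/s
6.772 ft² × 0.092903 = 0.629139 m²
V = v × A × t = 11.148 m/s × 0.629139 m² × 1 s = 7.01364 m³
7.01364 m³ ÷ (0.158987 m³/bbl) = 44.1146 bbl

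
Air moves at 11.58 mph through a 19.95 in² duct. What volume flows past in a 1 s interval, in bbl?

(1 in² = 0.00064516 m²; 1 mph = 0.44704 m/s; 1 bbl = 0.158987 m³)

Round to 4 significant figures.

0.4191 bbl

11.58 mph × 0.44704 = 5.17672 m/s
19.95 in² × 0.00064516 = 0.0128709 m²
V = v × A × t = 5.17672 m/s × 0.0128709 m² × 1 s = 0.066629 m³
0.066629 m³ ÷ (0.158987 m³/bbl) = 0.419085 bbl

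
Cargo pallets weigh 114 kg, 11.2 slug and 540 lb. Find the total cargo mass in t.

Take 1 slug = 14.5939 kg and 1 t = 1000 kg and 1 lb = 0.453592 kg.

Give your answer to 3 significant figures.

0.522 t

114 kg (already kg)
11.2 slug × 14.5939 = 163.452 kg
540 lb × 0.453592 = 244.94 kg
Sum: 114 + 163.452 + 244.94 = 522.392 kg
In t: 522.392 / 1000 = 0.522392 t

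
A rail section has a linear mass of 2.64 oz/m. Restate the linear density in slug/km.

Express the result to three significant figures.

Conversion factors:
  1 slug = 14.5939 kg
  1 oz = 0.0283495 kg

2.64 oz/m × 0.0283495 kg/oz = 0.0748427 kg/m
0.0748427 kg/m ÷ 14.5939 kg/slug × 1000 m/km = 5.12835 slug/km

5.13 slug/km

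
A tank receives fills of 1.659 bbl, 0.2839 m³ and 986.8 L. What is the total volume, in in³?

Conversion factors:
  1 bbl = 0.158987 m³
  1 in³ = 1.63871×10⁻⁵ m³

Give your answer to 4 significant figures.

1.659 bbl × 0.158987 = 0.263759 m³
0.2839 m³ (already m³)
986.8 L × 0.001 = 0.9868 m³
Combined: 0.263759 + 0.2839 + 0.9868 = 1.53446 m³
In in³: 1.53446 / 1.63871×10⁻⁵ = 93638.3 in³

9.364×10⁴ in³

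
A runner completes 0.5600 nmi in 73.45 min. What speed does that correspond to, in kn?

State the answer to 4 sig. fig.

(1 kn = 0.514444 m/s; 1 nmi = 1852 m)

0.5600 nmi × 1852 = 1037.12 m
73.45 min × 60 = 4407 s
v = d / t = 1037.12 m / 4407 s = 0.235335 m/s
0.235335 m/s ÷ (0.514444 m/s/kn) = 0.457455 kn

0.4575 kn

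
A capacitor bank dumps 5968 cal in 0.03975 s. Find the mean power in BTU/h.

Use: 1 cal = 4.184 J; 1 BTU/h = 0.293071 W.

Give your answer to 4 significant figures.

2.143×10⁶ BTU/h

5968 cal × 4.184 → 24970.1 J
P = E / t = 24970.1 J / 0.03975 s = 628179 W
628179 W ÷ (0.293071 W/BTU/h) = 2.14344×10⁶ BTU/h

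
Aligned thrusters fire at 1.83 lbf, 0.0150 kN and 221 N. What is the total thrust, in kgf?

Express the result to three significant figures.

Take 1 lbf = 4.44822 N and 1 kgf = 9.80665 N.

1.83 lbf × 4.44822 → 8.14024 N
0.0150 kN × 1000 → 15 N
221 N (already N)
Total: 8.14024 + 15 + 221 = 244.14 N
In kgf: 244.14 / 9.80665 = 24.8954 kgf

24.9 kgf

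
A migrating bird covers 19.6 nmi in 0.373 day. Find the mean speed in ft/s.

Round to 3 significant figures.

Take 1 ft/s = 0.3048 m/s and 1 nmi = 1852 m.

19.6 nmi × 1852 → 36299.2 m
0.373 day × 86400 → 32227.2 s
v = d / t = 36299.2 m / 32227.2 s = 1.12635 m/s
1.12635 m/s ÷ (0.3048 m/s/ft/s) = 3.69537 ft/s

3.70 ft/s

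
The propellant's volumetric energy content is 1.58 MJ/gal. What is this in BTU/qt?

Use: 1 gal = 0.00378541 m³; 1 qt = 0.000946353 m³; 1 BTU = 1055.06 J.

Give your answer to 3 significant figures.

1.58 MJ/gal × 1000000 J/MJ ÷ 0.00378541 m³/gal = 4.17392×10⁸ J/m³
4.17392×10⁸ J/m³ ÷ 1055.06 J/BTU × 0.000946353 m³/qt = 374.386 BTU/qt

374 BTU/qt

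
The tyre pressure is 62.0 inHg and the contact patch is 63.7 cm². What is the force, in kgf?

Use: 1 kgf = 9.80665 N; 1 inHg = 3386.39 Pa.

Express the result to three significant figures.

62.0 inHg × 3386.39 = 209956 Pa
63.7 cm² × 0.0001 = 0.00637 m²
F = P × A = 209956 Pa × 0.00637 m² = 1337.42 N
1337.42 N ÷ (9.80665 N/kgf) = 136.379 kgf

136 kgf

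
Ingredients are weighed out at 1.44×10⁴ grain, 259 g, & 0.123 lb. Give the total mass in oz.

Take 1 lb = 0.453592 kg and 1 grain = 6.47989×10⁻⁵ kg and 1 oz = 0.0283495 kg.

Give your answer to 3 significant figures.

44.0 oz

1.44×10⁴ grain × 6.47989×10⁻⁵ = 0.933104 kg
259 g × 0.001 = 0.259 kg
0.123 lb × 0.453592 = 0.0557918 kg
Sum: 0.933104 + 0.259 + 0.0557918 = 1.2479 kg
In oz: 1.2479 / 0.0283495 = 44.0184 oz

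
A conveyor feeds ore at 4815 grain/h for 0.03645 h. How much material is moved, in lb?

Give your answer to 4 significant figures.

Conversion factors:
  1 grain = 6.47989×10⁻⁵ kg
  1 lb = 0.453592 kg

4815 grain/h → 8.66685×10⁻⁵ kg/s
0.03645 h → 131.22 s
m = ṁ × t = 8.66685×10⁻⁵ × 131.22 = 0.0113726 kg
In lb: 0.0113726 / 0.453592 = 0.0250723 lb

0.02507 lb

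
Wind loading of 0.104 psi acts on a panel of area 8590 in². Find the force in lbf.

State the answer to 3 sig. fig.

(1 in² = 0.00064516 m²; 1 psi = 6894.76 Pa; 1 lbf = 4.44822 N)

0.104 psi × 6894.76 = 717.055 Pa
8590 in² × 0.00064516 = 5.54192 m²
F = P × A = 717.055 Pa × 5.54192 m² = 3973.86 N
3973.86 N ÷ (4.44822 N/lbf) = 893.36 lbf

893 lbf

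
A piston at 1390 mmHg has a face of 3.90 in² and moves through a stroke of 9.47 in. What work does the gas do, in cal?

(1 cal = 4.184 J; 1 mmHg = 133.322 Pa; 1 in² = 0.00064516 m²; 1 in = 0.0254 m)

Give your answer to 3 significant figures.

26.8 cal

1390 mmHg → 185318 Pa
3.90 in² → 0.00251612 m²
F = P × A = 185318 × 0.00251612 = 466.282 N
9.47 in → 0.240538 m
W = F × d = 466.282 × 0.240538 = 112.159 J
In cal: 112.159 / 4.184 = 26.8066 cal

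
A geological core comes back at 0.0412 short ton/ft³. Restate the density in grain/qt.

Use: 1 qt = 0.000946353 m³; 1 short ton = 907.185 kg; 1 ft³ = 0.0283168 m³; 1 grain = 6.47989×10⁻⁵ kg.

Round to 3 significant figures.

1.93×10⁴ grain/qt

0.0412 short ton/ft³ × 907.185 kg/short ton ÷ 0.0283168 m³/ft³ = 1319.92 kg/m³
1319.92 kg/m³ ÷ 6.47989×10⁻⁵ kg/grain × 0.000946353 m³/qt = 19276.7 grain/qt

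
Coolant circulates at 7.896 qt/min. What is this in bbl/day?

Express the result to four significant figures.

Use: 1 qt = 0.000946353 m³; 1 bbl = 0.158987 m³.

67.68 bbl/day

7.896 qt/min × 0.000946353 m³/qt ÷ 60 s/min = 1.2454×10⁻⁴ m³/s
1.2454×10⁻⁴ m³/s ÷ 0.158987 m³/bbl × 86400 s/day = 67.6801 bbl/day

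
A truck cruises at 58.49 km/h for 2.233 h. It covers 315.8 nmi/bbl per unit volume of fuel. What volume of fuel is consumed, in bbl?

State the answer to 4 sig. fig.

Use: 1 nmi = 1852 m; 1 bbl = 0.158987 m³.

58.49 km/h → 16.2472 m/s
2.233 h → 8038.8 s
d = v × t = 16.2472 × 8038.8 = 130608 m
315.8 nmi/bbl → 3.67868×10⁶ m/m³
V = d / (distance per unit fuel) = 130608 / 3.67868×10⁶ = 0.035504 m³
In bbl: 0.035504 / 0.158987 = 0.223314 bbl

0.2233 bbl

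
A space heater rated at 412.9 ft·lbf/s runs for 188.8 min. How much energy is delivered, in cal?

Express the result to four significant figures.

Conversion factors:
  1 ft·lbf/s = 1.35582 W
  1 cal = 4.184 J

1.516×10⁶ cal

412.9 ft·lbf/s × 1.35582 = 559.818 W
188.8 min × 60 = 11328 s
E = P × t = 559.818 W × 11328 s = 6.34162×10⁶ J
6.34162×10⁶ J ÷ (4.184 J/cal) = 1.51568×10⁶ cal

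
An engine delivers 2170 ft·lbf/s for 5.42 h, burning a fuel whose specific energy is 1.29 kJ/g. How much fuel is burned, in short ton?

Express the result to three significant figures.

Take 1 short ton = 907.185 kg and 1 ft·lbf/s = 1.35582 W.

0.0491 short ton

2170 ft·lbf/s → 2942.13 W
5.42 h → 19512 s
E = P × t = 2942.13 × 19512 = 5.74068×10⁷ J
1.29 kJ/g → 1.29×10⁶ J/kg
m = E / e_s = 5.74068×10⁷ / 1.29×10⁶ = 44.5014 kg
In short ton: 44.5014 / 907.185 = 0.0490544 short ton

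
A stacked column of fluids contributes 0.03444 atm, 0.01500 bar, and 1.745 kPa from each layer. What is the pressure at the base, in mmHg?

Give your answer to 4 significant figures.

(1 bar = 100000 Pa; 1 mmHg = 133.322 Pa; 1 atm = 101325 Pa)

0.03444 atm × 101325 → 3489.63 Pa
0.01500 bar × 100000 → 1500 Pa
1.745 kPa × 1000 → 1745 Pa
Sum: 3489.63 + 1500 + 1745 = 6734.63 Pa
In mmHg: 6734.63 / 133.322 = 50.514 mmHg

50.51 mmHg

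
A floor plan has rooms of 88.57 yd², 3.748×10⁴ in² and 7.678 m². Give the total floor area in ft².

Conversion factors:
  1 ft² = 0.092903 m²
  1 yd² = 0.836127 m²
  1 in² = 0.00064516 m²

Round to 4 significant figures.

88.57 yd² × 0.836127 → 74.0558 m²
3.748×10⁴ in² × 0.00064516 → 24.1806 m²
7.678 m² (already m²)
Combined: 74.0558 + 24.1806 + 7.678 = 105.914 m²
In ft²: 105.914 / 0.092903 = 1140.05 ft²

1140 ft²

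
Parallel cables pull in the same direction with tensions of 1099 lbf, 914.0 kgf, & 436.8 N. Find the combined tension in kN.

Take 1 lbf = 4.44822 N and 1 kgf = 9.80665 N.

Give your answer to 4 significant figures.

1099 lbf × 4.44822 = 4888.59 N
914.0 kgf × 9.80665 = 8963.28 N
436.8 N (already N)
Total: 4888.59 + 8963.28 + 436.8 = 14288.7 N
In kN: 14288.7 / 1000 = 14.2887 kN

14.29 kN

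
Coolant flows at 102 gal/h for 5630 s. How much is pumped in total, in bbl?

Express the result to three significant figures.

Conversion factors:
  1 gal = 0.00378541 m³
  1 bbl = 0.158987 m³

102 gal/h → 1.07253×10⁻⁴ m³/s
V = Q × t = 1.07253×10⁻⁴ × 5630 = 0.603834 m³
In bbl: 0.603834 / 0.158987 = 3.79801 bbl

3.80 bbl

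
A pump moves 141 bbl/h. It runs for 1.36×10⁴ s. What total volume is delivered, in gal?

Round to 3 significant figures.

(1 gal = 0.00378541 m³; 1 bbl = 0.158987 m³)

2.24×10⁴ gal

141 bbl/h → 0.00622699 m³/s
V = Q × t = 0.00622699 × 13600 = 84.6871 m³
In gal: 84.6871 / 0.00378541 = 22372 gal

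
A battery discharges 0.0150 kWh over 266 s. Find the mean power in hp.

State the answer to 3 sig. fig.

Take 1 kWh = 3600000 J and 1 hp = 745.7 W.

0.0150 kWh × 3600000 = 54000 J
P = E / t = 54000 J / 266 s = 203.008 W
203.008 W ÷ (745.7 W/hp) = 0.272238 hp

0.272 hp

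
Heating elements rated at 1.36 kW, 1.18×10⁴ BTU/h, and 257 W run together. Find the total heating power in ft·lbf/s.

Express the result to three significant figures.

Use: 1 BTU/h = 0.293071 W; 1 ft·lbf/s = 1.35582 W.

3740 ft·lbf/s

1.36 kW × 1000 = 1360 W
1.18×10⁴ BTU/h × 0.293071 = 3458.24 W
257 W (already W)
Sum: 1360 + 3458.24 + 257 = 5075.24 W
In ft·lbf/s: 5075.24 / 1.35582 = 3743.3 ft·lbf/s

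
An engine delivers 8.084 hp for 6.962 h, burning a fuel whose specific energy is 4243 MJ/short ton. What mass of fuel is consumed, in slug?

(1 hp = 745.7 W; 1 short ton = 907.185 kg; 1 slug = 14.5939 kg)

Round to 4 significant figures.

2.213 slug

8.084 hp → 6028.24 W
6.962 h → 25063.2 s
E = P × t = 6028.24 × 25063.2 = 1.51087×10⁸ J
4243 MJ/short ton → 4.67711×10⁶ J/kg
m = E / e_s = 1.51087×10⁸ / 4.67711×10⁶ = 32.3035 kg
In slug: 32.3035 / 14.5939 = 2.21349 slug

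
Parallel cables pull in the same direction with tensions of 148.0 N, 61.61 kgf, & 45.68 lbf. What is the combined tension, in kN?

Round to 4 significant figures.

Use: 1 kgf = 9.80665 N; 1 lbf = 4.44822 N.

0.9554 kN

148.0 N (already N)
61.61 kgf × 9.80665 → 604.188 N
45.68 lbf × 4.44822 → 203.195 N
Combined: 148 + 604.188 + 203.195 = 955.383 N
In kN: 955.383 / 1000 = 0.955383 kN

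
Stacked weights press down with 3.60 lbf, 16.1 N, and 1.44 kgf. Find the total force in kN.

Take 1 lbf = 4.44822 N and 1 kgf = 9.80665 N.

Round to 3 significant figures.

0.0462 kN

3.60 lbf × 4.44822 = 16.0136 N
16.1 N (already N)
1.44 kgf × 9.80665 = 14.1216 N
Combined: 16.0136 + 16.1 + 14.1216 = 46.2352 N
In kN: 46.2352 / 1000 = 0.0462352 kN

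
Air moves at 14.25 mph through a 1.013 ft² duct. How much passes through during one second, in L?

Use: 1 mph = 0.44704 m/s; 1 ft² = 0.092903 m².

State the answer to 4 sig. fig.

599.5 L

14.25 mph × 0.44704 = 6.37032 m/s
1.013 ft² × 0.092903 = 0.0941107 m²
V = v × A × t = 6.37032 m/s × 0.0941107 m² × 1 s = 0.599515 m³
0.599515 m³ ÷ (0.001 m³/L) = 599.515 L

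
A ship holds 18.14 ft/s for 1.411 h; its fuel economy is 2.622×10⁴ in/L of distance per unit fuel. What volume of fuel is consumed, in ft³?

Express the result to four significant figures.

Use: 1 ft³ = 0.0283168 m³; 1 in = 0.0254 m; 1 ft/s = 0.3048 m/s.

18.14 ft/s → 5.52907 m/s
1.411 h → 5079.6 s
d = v × t = 5.52907 × 5079.6 = 28085.5 m
2.622×10⁴ in/L → 665988 m/m³
V = d / (distance per unit fuel) = 28085.5 / 665988 = 0.0421712 m³
In ft³: 0.0421712 / 0.0283168 = 1.48926 ft³

1.489 ft³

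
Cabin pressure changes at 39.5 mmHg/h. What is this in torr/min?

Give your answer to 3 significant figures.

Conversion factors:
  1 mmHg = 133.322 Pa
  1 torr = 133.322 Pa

0.658 torr/min

39.5 mmHg/h × 133.322 Pa/mmHg ÷ 3600 s/h = 1.46284 Pa/s
1.46284 Pa/s ÷ 133.322 Pa/torr × 60 s/min = 0.658334 torr/min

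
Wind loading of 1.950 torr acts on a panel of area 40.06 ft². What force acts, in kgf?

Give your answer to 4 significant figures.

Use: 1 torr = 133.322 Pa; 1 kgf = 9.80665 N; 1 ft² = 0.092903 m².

1.950 torr × 133.322 → 259.978 Pa
40.06 ft² × 0.092903 → 3.72169 m²
F = P × A = 259.978 Pa × 3.72169 m² = 967.558 N
967.558 N ÷ (9.80665 N/kgf) = 98.6635 kgf

98.66 kgf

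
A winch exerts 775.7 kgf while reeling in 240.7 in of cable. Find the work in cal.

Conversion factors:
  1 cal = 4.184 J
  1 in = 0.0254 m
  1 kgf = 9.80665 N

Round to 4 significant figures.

1.112×10⁴ cal

775.7 kgf × 9.80665 = 7607.02 N
240.7 in × 0.0254 = 6.11378 m
W = F × d = 7607.02 N × 6.11378 m = 46507.6 J
46507.6 J ÷ (4.184 J/cal) = 11115.6 cal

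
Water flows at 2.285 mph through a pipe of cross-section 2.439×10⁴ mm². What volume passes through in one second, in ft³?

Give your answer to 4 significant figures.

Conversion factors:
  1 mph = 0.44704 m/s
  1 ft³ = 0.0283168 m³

0.8798 ft³

2.285 mph × 0.44704 = 1.02149 m/s
2.439×10⁴ mm² × 10⁻⁶ = 0.02439 m²
V = v × A × t = 1.02149 m/s × 0.02439 m² × 1 s = 0.0249141 m³
0.0249141 m³ ÷ (0.0283168 m³/ft³) = 0.879835 ft³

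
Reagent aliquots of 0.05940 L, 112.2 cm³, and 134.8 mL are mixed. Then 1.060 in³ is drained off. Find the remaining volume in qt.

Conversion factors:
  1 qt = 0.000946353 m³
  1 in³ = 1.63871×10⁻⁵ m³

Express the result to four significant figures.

0.05940 L × 0.001 = 5.94×10⁻⁵ m³
112.2 cm³ × 10⁻⁶ = 1.122×10⁻⁴ m³
134.8 mL × 10⁻⁶ = 1.348×10⁻⁴ m³
1.060 in³ × 1.63871×10⁻⁵ = 1.73703×10⁻⁵ m³
Net: 5.94×10⁻⁵ + 1.122×10⁻⁴ + 1.348×10⁻⁴ − 1.73703×10⁻⁵ = 2.8903×10⁻⁴ m³
In qt: 2.8903×10⁻⁴ / 0.000946353 = 0.305415 qt

0.3054 qt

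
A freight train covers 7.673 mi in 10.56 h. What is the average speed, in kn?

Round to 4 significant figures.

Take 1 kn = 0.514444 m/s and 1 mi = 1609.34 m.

0.6314 kn

7.673 mi × 1609.34 = 12348.5 m
10.56 h × 3600 = 38016 s
v = d / t = 12348.5 m / 38016 s = 0.324824 m/s
0.324824 m/s ÷ (0.514444 m/s/kn) = 0.631408 kn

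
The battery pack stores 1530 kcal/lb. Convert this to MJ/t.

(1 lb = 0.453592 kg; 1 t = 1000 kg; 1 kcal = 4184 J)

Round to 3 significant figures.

1.41×10⁴ MJ/t

1530 kcal/lb × 4184 J/kcal ÷ 0.453592 kg/lb = 1.41129×10⁷ J/kg
1.41129×10⁷ J/kg ÷ 1000000 J/MJ × 1000 kg/t = 14112.9 MJ/t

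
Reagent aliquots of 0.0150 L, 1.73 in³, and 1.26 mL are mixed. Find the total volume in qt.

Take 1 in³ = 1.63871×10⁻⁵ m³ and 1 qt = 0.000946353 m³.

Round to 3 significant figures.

0.0150 L × 0.001 = 1.5×10⁻⁵ m³
1.73 in³ × 1.63871×10⁻⁵ = 2.83497×10⁻⁵ m³
1.26 mL × 10⁻⁶ = 1.26×10⁻⁶ m³
Sum: 1.5×10⁻⁵ + 2.83497×10⁻⁵ + 1.26×10⁻⁶ = 4.46097×10⁻⁵ m³
In qt: 4.46097×10⁻⁵ / 0.000946353 = 0.0471385 qt

0.0471 qt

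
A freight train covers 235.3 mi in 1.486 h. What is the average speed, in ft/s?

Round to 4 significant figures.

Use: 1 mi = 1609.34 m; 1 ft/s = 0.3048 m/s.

235.3 mi × 1609.34 = 378678 m
1.486 h × 3600 = 5349.6 s
v = d / t = 378678 m / 5349.6 s = 70.7862 m/s
70.7862 m/s ÷ (0.3048 m/s/ft/s) = 232.238 ft/s

232.2 ft/s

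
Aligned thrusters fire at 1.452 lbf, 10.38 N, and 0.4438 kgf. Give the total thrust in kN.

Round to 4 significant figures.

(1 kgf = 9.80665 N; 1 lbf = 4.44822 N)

0.02119 kN

1.452 lbf × 4.44822 → 6.45882 N
10.38 N (already N)
0.4438 kgf × 9.80665 → 4.35219 N
Combined: 6.45882 + 10.38 + 4.35219 = 21.191 N
In kN: 21.191 / 1000 = 0.021191 kN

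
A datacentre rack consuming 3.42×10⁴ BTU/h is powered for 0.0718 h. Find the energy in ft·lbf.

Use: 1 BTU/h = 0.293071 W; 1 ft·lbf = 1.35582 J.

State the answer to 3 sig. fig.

3.42×10⁴ BTU/h × 0.293071 = 10023 W
0.0718 h × 3600 = 258.48 s
E = P × t = 10023 W × 258.48 s = 2.59075×10⁶ J
2.59075×10⁶ J ÷ (1.35582 J/ft·lbf) = 1.91084×10⁶ ft·lbf

1.91×10⁶ ft·lbf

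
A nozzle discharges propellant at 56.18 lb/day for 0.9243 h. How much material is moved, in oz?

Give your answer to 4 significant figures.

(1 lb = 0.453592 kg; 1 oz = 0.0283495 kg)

34.62 oz

56.18 lb/day → 2.9494×10⁻⁴ kg/s
0.9243 h → 3327.48 s
m = ṁ × t = 2.9494×10⁻⁴ × 3327.48 = 0.981407 kg
In oz: 0.981407 / 0.0283495 = 34.6181 oz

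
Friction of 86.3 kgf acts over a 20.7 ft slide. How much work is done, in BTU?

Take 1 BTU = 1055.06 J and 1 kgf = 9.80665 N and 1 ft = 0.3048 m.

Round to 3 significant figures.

5.06 BTU

86.3 kgf × 9.80665 = 846.314 N
20.7 ft × 0.3048 = 6.30936 m
W = F × d = 846.314 N × 6.30936 m = 5339.7 J
5339.7 J ÷ (1055.06 J/BTU) = 5.06104 BTU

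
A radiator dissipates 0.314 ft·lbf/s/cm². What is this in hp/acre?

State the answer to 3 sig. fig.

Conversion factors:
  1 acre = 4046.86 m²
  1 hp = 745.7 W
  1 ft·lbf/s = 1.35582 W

0.314 ft·lbf/s/cm² × 1.35582 W/ft·lbf/s ÷ 0.0001 m²/cm² = 4257.27 W/m²
4257.27 W/m² ÷ 745.7 W/hp × 4046.86 m²/acre = 23103.9 hp/acre

2.31×10⁴ hp/acre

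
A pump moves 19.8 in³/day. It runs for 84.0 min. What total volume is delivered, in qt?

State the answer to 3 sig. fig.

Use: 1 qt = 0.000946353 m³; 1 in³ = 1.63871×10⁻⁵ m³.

0.0200 qt

19.8 in³/day → 3.75538×10⁻⁹ m³/s
84.0 min → 5040 s
V = Q × t = 3.75538×10⁻⁹ × 5040 = 1.89271×10⁻⁵ m³
In qt: 1.89271×10⁻⁵ / 0.000946353 = 0.02 qt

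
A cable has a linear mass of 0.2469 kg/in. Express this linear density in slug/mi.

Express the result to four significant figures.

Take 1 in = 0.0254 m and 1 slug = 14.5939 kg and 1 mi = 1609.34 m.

0.2469 kg/in ÷ 0.0254 m/in = 9.72047 kg/m
9.72047 kg/m ÷ 14.5939 kg/slug × 1609.34 m/mi = 1071.92 slug/mi

1072 slug/mi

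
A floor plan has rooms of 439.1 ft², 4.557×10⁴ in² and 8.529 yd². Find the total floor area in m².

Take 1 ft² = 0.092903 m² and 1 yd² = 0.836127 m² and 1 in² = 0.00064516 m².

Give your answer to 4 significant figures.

439.1 ft² × 0.092903 = 40.7937 m²
4.557×10⁴ in² × 0.00064516 = 29.3999 m²
8.529 yd² × 0.836127 = 7.13133 m²
Sum: 40.7937 + 29.3999 + 7.13133 = 77.3249 m²

77.32 m²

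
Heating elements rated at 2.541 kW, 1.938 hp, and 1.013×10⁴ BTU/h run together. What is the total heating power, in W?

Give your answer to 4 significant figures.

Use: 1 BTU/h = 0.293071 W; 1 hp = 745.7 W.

2.541 kW × 1000 = 2541 W
1.938 hp × 745.7 = 1445.17 W
1.013×10⁴ BTU/h × 0.293071 = 2968.81 W
Total: 2541 + 1445.17 + 2968.81 = 6954.98 W

6955 W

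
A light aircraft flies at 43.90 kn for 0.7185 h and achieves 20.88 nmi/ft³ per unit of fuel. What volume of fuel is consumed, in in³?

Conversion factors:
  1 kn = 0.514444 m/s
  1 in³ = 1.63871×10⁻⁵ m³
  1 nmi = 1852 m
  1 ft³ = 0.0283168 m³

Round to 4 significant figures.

2610 in³

43.90 kn → 22.5841 m/s
0.7185 h → 2586.6 s
d = v × t = 22.5841 × 2586.6 = 58416 m
20.88 nmi/ft³ → 1.36561×10⁶ m/m³
V = d / (distance per unit fuel) = 58416 / 1.36561×10⁶ = 0.0427765 m³
In in³: 0.0427765 / 1.63871×10⁻⁵ = 2610.38 in³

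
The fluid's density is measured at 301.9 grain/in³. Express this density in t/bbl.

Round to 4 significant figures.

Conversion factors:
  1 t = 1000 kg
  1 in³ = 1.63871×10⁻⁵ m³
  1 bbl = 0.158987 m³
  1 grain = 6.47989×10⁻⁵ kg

0.1898 t/bbl

301.9 grain/in³ × 6.47989×10⁻⁵ kg/grain ÷ 1.63871×10⁻⁵ m³/in³ = 1193.79 kg/m³
1193.79 kg/m³ ÷ 1000 kg/t × 0.158987 m³/bbl = 0.189797 t/bbl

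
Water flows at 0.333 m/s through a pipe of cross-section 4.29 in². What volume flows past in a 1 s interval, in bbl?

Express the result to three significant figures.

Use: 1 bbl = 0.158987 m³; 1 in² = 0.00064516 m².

4.29 in² × 0.00064516 = 0.00276774 m²
V = v × A × t = 0.333 m/s × 0.00276774 m² × 1 s = 9.21657×10⁻⁴ m³
9.21657×10⁻⁴ m³ ÷ (0.158987 m³/bbl) = 0.00579706 bbl

0.00580 bbl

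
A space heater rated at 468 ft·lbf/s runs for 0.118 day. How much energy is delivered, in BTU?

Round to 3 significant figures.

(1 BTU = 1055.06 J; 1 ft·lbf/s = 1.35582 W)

6130 BTU

468 ft·lbf/s × 1.35582 = 634.524 W
0.118 day × 86400 = 10195.2 s
E = P × t = 634.524 W × 10195.2 s = 6.4691×10⁶ J
6.4691×10⁶ J ÷ (1055.06 J/BTU) = 6131.5 BTU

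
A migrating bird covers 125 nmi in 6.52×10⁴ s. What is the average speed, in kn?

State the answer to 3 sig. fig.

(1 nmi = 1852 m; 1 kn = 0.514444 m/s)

125 nmi × 1852 = 231500 m
v = d / t = 231500 m / 65200 s = 3.55061 m/s
3.55061 m/s ÷ (0.514444 m/s/kn) = 6.90184 kn

6.90 kn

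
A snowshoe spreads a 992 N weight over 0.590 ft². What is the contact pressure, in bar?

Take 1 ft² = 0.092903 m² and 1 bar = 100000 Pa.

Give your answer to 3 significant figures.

0.181 bar

0.590 ft² × 0.092903 = 0.0548128 m²
P = F / A = 992 N / 0.0548128 m² = 18098 Pa
18098 Pa ÷ (100000 Pa/bar) = 0.18098 bar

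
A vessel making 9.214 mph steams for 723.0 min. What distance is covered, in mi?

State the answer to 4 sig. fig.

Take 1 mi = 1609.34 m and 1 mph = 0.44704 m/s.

111.0 mi

9.214 mph × 0.44704 → 4.11903 m/s
723.0 min × 60 → 43380 s
d = v × t = 4.11903 m/s × 43380 s = 178684 m
178684 m ÷ (1609.34 m/mi) = 111.029 mi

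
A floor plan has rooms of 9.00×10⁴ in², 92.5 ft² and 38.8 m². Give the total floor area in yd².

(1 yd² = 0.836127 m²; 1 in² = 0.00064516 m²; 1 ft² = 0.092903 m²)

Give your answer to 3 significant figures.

126 yd²

9.00×10⁴ in² × 0.00064516 = 58.0644 m²
92.5 ft² × 0.092903 = 8.59353 m²
38.8 m² (already m²)
Combined: 58.0644 + 8.59353 + 38.8 = 105.458 m²
In yd²: 105.458 / 0.836127 = 126.127 yd²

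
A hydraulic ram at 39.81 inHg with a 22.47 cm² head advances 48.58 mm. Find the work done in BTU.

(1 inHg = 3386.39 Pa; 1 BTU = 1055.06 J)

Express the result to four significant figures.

0.01395 BTU

39.81 inHg → 134812 Pa
22.47 cm² → 0.002247 m²
F = P × A = 134812 × 0.002247 = 302.923 N
48.58 mm → 0.04858 m
W = F × d = 302.923 × 0.04858 = 14.716 J
In BTU: 14.716 / 1055.06 = 0.013948 BTU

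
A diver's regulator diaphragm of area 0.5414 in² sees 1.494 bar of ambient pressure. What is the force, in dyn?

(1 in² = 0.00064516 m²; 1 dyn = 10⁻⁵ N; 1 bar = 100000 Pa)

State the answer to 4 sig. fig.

5.218×10⁶ dyn

1.494 bar × 100000 = 149400 Pa
0.5414 in² × 0.00064516 = 3.4929×10⁻⁴ m²
F = P × A = 149400 Pa × 3.4929×10⁻⁴ m² = 52.1839 N
52.1839 N ÷ (10⁻⁵ N/dyn) = 5.21839×10⁶ dyn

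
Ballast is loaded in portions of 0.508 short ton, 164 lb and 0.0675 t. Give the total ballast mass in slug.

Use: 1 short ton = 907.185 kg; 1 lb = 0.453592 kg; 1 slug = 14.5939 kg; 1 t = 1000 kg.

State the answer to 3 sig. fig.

0.508 short ton × 907.185 = 460.85 kg
164 lb × 0.453592 = 74.3891 kg
0.0675 t × 1000 = 67.5 kg
Sum: 460.85 + 74.3891 + 67.5 = 602.739 kg
In slug: 602.739 / 14.5939 = 41.3007 slug

41.3 slug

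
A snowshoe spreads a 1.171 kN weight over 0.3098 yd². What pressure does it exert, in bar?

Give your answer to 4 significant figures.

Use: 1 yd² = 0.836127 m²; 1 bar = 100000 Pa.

0.04521 bar

1.171 kN × 1000 = 1171 N
0.3098 yd² × 0.836127 = 0.259032 m²
P = F / A = 1171 N / 0.259032 m² = 4520.68 Pa
4520.68 Pa ÷ (100000 Pa/bar) = 0.0452068 bar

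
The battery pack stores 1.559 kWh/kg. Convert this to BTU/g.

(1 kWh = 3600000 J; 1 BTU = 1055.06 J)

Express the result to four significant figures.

1.559 kWh/kg × 3600000 J/kWh = 5.6124×10⁶ J/kg
5.6124×10⁶ J/kg ÷ 1055.06 J/BTU × 0.001 kg/g = 5.31951 BTU/g

5.320 BTU/g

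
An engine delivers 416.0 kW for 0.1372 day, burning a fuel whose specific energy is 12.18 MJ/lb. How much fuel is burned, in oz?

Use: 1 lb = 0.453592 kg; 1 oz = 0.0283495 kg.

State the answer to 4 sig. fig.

6478 oz

416.0 kW → 416000 W
0.1372 day → 11854.1 s
E = P × t = 416000 × 11854.1 = 4.93131×10⁹ J
12.18 MJ/lb → 2.68523×10⁷ J/kg
m = E / e_s = 4.93131×10⁹ / 2.68523×10⁷ = 183.646 kg
In oz: 183.646 / 0.0283495 = 6477.93 oz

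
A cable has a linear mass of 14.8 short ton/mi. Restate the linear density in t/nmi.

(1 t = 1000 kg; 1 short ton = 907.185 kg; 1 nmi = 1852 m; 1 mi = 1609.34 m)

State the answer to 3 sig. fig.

15.5 t/nmi

14.8 short ton/mi × 907.185 kg/short ton ÷ 1609.34 m/mi = 8.34276 kg/m
8.34276 kg/m ÷ 1000 kg/t × 1852 m/nmi = 15.4508 t/nmi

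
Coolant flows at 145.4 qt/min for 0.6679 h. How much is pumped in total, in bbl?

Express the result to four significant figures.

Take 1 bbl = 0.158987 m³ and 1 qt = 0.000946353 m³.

145.4 qt/min → 0.00229333 m³/s
0.6679 h → 2404.44 s
V = Q × t = 0.00229333 × 2404.44 = 5.51417 m³
In bbl: 5.51417 / 0.158987 = 34.6832 bbl

34.68 bbl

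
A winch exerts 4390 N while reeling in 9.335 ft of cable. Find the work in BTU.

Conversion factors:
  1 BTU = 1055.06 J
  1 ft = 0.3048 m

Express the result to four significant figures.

11.84 BTU

9.335 ft × 0.3048 → 2.84531 m
W = F × d = 4390 N × 2.84531 m = 12490.9 J
12490.9 J ÷ (1055.06 J/BTU) = 11.839 BTU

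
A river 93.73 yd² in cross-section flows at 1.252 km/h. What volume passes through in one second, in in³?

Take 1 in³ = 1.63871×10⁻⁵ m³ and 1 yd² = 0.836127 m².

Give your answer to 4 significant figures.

1.663×10⁶ in³

1.252 km/h × (1/3.6) → 0.347778 m/s
93.73 yd² × 0.836127 → 78.3702 m²
V = v × A × t = 0.347778 m/s × 78.3702 m² × 1 s = 27.2554 m³
27.2554 m³ ÷ (1.63871×10⁻⁵ m³/in³) = 1.66322×10⁶ in³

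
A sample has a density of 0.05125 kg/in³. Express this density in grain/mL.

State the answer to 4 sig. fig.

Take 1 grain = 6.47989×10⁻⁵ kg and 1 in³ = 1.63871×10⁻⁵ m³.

0.05125 kg/in³ ÷ 1.63871×10⁻⁵ m³/in³ = 3127.46 kg/m³
3127.46 kg/m³ ÷ 6.47989×10⁻⁵ kg/grain × 10⁻⁶ m³/mL = 48.2641 grain/mL

48.26 grain/mL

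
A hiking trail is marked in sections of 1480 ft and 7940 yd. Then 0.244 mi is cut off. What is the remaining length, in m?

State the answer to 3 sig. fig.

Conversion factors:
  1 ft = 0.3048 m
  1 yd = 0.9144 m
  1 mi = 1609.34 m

7320 m

1480 ft × 0.3048 → 451.104 m
7940 yd × 0.9144 → 7260.34 m
0.244 mi × 1609.34 → 392.679 m
Sum: 451.104 + 7260.34 − 392.679 = 7318.76 m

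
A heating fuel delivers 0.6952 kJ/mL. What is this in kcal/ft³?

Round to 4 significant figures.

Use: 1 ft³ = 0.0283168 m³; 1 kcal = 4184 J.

0.6952 kJ/mL × 1000 J/kJ ÷ 10⁻⁶ m³/mL = 6.952×10⁸ J/m³
6.952×10⁸ J/m³ ÷ 4184 J/kcal × 0.0283168 m³/ft³ = 4705.03 kcal/ft³

4705 kcal/ft³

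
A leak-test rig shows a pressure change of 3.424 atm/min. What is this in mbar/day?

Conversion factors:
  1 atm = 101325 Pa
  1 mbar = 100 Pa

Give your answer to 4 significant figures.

4.996×10⁶ mbar/day

3.424 atm/min × 101325 Pa/atm ÷ 60 s/min = 5782.28 Pa/s
5782.28 Pa/s ÷ 100 Pa/mbar × 86400 s/day = 4.99589×10⁶ mbar/day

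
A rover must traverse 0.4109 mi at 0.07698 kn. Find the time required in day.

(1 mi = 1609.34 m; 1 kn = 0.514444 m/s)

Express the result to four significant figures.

0.4109 mi × 1609.34 → 661.278 m
0.07698 kn × 0.514444 → 0.0396019 m/s
t = d / v = 661.278 m / 0.0396019 m/s = 16698.1 s
16698.1 s ÷ (86400 s/day) = 0.193265 day

0.1933 day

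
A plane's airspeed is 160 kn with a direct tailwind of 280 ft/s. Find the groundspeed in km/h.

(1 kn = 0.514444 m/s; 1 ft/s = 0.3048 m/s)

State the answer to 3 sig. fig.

160 kn × 0.514444 = 82.311 m/s
280 ft/s × 0.3048 = 85.344 m/s
Total: 82.311 + 85.344 = 167.655 m/s
In km/h: 167.655 / (1/3.6) = 603.558 km/h

604 km/h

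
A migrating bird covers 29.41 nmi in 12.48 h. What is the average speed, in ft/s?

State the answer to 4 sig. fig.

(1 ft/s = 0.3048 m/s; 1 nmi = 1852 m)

3.977 ft/s

29.41 nmi × 1852 = 54467.3 m
12.48 h × 3600 = 44928 s
v = d / t = 54467.3 m / 44928 s = 1.21232 m/s
1.21232 m/s ÷ (0.3048 m/s/ft/s) = 3.97743 ft/s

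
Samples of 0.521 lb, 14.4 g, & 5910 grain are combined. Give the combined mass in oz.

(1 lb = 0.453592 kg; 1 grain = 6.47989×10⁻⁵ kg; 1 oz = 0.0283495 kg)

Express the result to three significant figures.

22.4 oz

0.521 lb × 0.453592 → 0.236321 kg
14.4 g × 0.001 → 0.0144 kg
5910 grain × 6.47989×10⁻⁵ → 0.382961 kg
Total: 0.236321 + 0.0144 + 0.382961 = 0.633682 kg
In oz: 0.633682 / 0.0283495 = 22.3525 oz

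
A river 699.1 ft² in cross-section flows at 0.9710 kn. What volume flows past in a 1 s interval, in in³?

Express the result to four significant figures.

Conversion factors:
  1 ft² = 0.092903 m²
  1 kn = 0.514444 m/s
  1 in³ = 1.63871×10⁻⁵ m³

1.980×10⁶ in³

0.9710 kn × 0.514444 = 0.499525 m/s
699.1 ft² × 0.092903 = 64.9485 m²
V = v × A × t = 0.499525 m/s × 64.9485 m² × 1 s = 32.4434 m³
32.4434 m³ ÷ (1.63871×10⁻⁵ m³/in³) = 1.97981×10⁶ in³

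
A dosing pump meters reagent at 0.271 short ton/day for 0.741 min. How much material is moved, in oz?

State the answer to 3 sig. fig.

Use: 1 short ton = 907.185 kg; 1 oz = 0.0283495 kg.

4.46 oz

0.271 short ton/day → 0.00284545 kg/s
0.741 min → 44.46 s
m = ṁ × t = 0.00284545 × 44.46 = 0.126509 kg
In oz: 0.126509 / 0.0283495 = 4.46248 oz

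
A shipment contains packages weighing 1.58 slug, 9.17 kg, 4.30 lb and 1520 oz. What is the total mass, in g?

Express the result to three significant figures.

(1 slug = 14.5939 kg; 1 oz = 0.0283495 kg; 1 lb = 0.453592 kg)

1.58 slug × 14.5939 = 23.0584 kg
9.17 kg (already kg)
4.30 lb × 0.453592 = 1.95045 kg
1520 oz × 0.0283495 = 43.0912 kg
Total: 23.0584 + 9.17 + 1.95045 + 43.0912 = 77.27 kg
In g: 77.27 / 0.001 = 77270 g

7.73×10⁴ g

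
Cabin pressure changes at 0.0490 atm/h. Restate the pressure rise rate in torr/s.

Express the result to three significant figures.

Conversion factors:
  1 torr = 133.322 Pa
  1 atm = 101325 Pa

0.0103 torr/s

0.0490 atm/h × 101325 Pa/atm ÷ 3600 s/h = 1.37915 Pa/s
1.37915 Pa/s ÷ 133.322 Pa/torr = 0.0103445 torr/s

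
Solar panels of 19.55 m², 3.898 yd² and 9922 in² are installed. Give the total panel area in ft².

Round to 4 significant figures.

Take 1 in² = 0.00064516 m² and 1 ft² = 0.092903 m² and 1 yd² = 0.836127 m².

314.4 ft²

19.55 m² (already m²)
3.898 yd² × 0.836127 → 3.25922 m²
9922 in² × 0.00064516 → 6.40128 m²
Combined: 19.55 + 3.25922 + 6.40128 = 29.2105 m²
In ft²: 29.2105 / 0.092903 = 314.419 ft²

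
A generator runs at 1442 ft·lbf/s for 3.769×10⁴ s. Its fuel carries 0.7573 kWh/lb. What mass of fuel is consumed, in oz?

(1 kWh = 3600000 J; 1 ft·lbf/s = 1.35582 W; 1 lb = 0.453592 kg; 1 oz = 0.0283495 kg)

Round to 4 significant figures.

432.5 oz

1442 ft·lbf/s → 1955.09 W
E = P × t = 1955.09 × 37690 = 7.36873×10⁷ J
0.7573 kWh/lb → 6.01042×10⁶ J/kg
m = E / e_s = 7.36873×10⁷ / 6.01042×10⁶ = 12.2599 kg
In oz: 12.2599 / 0.0283495 = 432.456 oz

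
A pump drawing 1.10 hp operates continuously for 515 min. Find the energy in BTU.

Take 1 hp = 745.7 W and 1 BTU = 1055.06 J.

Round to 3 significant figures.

2.40×10⁴ BTU

1.10 hp × 745.7 → 820.27 W
515 min × 60 → 30900 s
E = P × t = 820.27 W × 30900 s = 2.53463×10⁷ J
2.53463×10⁷ J ÷ (1055.06 J/BTU) = 24023.6 BTU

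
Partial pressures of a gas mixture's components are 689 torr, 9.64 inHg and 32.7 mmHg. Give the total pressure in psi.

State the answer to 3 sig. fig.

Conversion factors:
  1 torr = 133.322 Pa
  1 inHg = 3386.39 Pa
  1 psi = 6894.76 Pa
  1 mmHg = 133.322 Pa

18.7 psi

689 torr × 133.322 = 91858.9 Pa
9.64 inHg × 3386.39 = 32644.8 Pa
32.7 mmHg × 133.322 = 4359.63 Pa
Total: 91858.9 + 32644.8 + 4359.63 = 128863 Pa
In psi: 128863 / 6894.76 = 18.69 psi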